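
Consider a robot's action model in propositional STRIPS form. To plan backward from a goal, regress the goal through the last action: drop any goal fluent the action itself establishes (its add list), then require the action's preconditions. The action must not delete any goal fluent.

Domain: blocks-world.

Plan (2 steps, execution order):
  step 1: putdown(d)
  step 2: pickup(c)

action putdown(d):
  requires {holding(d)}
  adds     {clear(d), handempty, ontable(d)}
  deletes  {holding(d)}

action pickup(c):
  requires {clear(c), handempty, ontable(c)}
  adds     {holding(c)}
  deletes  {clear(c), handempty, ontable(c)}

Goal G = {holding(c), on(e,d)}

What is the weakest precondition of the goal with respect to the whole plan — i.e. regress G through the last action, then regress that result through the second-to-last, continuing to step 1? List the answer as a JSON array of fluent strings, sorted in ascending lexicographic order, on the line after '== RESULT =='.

Work backward from the goal:
  through step 2 (pickup(c)): drop {holding(c)}, keep {on(e,d)}, require {clear(c), handempty, ontable(c)}
    → {clear(c), handempty, on(e,d), ontable(c)}
  through step 1 (putdown(d)): drop {handempty}, keep {clear(c), on(e,d), ontable(c)}, require {holding(d)}
    → {clear(c), holding(d), on(e,d), ontable(c)}

== RESULT ==
["clear(c)", "holding(d)", "on(e,d)", "ontable(c)"]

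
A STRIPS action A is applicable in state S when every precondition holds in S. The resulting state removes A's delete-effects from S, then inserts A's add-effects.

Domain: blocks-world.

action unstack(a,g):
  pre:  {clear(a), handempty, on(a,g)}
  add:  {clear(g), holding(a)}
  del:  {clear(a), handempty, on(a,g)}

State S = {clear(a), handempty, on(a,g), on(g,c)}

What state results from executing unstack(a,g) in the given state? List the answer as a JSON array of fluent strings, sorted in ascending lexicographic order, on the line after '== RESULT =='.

Progress:
  pre ⊆ S: {clear(a), handempty, on(a,g)} ⊆ S  — applicable
  S \ del = {on(g,c)}
  ∪ add   = {clear(g), holding(a), on(g,c)}

== RESULT ==
["clear(g)", "holding(a)", "on(g,c)"]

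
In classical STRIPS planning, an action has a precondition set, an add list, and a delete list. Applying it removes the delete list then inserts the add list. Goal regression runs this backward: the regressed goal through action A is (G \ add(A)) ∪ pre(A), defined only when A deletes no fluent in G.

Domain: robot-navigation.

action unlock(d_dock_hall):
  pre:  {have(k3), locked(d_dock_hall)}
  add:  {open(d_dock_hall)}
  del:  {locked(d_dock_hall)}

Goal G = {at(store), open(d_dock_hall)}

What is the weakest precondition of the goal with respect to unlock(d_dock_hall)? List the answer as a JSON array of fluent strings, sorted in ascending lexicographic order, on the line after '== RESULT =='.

Compute (G \ add) ∪ pre:
  G ∩ del = {}  (empty — regression defined)
  G \ add = {at(store), open(d_dock_hall)} \ {open(d_dock_hall)} = {at(store)}
  ∪ pre   = {at(store)} ∪ {have(k3), locked(d_dock_hall)}
          = {at(store), have(k3), locked(d_dock_hall)}

== RESULT ==
["at(store)", "have(k3)", "locked(d_dock_hall)"]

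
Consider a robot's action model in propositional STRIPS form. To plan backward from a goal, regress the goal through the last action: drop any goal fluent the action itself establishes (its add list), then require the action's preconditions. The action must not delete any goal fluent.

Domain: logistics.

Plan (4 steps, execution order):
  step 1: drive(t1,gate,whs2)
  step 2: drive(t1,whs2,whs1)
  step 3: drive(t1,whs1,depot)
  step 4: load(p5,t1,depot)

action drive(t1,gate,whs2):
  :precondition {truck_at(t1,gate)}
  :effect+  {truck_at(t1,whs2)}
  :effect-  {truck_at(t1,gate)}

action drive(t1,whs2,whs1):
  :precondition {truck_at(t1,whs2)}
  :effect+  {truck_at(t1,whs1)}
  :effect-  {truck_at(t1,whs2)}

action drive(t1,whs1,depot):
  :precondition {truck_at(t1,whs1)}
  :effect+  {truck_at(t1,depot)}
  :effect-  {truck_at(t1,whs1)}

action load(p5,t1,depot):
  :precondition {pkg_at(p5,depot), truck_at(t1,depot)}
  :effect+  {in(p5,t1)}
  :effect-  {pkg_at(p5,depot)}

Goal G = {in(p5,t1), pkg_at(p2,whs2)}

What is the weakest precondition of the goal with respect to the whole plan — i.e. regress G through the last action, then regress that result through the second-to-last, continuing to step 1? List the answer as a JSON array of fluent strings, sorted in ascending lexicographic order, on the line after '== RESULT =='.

Regress step by step:
  through step 4 (load(p5,t1,depot)): drop {in(p5,t1)}, keep {pkg_at(p2,whs2)}, require {pkg_at(p5,depot), truck_at(t1,depot)}
    → {pkg_at(p2,whs2), pkg_at(p5,depot), truck_at(t1,depot)}
  through step 3 (drive(t1,whs1,depot)): drop {truck_at(t1,depot)}, keep {pkg_at(p2,whs2), pkg_at(p5,depot)}, require {truck_at(t1,whs1)}
    → {pkg_at(p2,whs2), pkg_at(p5,depot), truck_at(t1,whs1)}
  through step 2 (drive(t1,whs2,whs1)): drop {truck_at(t1,whs1)}, keep {pkg_at(p2,whs2), pkg_at(p5,depot)}, require {truck_at(t1,whs2)}
    → {pkg_at(p2,whs2), pkg_at(p5,depot), truck_at(t1,whs2)}
  through step 1 (drive(t1,gate,whs2)): drop {truck_at(t1,whs2)}, keep {pkg_at(p2,whs2), pkg_at(p5,depot)}, require {truck_at(t1,gate)}
    → {pkg_at(p2,whs2), pkg_at(p5,depot), truck_at(t1,gate)}

== RESULT ==
["pkg_at(p2,whs2)", "pkg_at(p5,depot)", "truck_at(t1,gate)"]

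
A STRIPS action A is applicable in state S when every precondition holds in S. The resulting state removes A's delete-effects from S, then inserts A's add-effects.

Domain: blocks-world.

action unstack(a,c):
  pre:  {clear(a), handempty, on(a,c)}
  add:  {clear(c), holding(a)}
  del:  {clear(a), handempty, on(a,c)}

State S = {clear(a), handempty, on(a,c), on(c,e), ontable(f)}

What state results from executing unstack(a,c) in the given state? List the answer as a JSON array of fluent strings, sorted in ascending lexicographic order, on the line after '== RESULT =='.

Compute (S \ del) ∪ add:
  pre ⊆ S: {clear(a), handempty, on(a,c)} ⊆ S  — applicable
  S \ del = {on(c,e), ontable(f)}
  ∪ add   = {clear(c), holding(a), on(c,e), ontable(f)}

== RESULT ==
["clear(c)", "holding(a)", "on(c,e)", "ontable(f)"]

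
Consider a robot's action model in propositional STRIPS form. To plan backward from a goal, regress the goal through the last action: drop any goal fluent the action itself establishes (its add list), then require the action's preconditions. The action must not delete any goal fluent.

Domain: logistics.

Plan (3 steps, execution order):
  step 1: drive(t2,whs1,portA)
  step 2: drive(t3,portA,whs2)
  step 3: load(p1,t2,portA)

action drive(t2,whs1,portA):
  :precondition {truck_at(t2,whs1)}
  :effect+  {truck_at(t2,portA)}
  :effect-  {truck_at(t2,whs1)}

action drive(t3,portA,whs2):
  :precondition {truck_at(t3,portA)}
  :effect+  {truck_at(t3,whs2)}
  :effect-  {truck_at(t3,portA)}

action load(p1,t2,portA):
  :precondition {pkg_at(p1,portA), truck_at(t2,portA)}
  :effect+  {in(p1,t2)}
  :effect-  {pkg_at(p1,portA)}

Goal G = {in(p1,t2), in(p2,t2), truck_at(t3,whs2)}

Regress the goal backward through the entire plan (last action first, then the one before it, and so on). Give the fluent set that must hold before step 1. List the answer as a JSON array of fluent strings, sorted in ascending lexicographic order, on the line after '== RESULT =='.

Regress step by step:
  through step 3 (load(p1,t2,portA)): drop {in(p1,t2)}, keep {in(p2,t2), truck_at(t3,whs2)}, require {pkg_at(p1,portA), truck_at(t2,portA)}
    → {in(p2,t2), pkg_at(p1,portA), truck_at(t2,portA), truck_at(t3,whs2)}
  through step 2 (drive(t3,portA,whs2)): drop {truck_at(t3,whs2)}, keep {in(p2,t2), pkg_at(p1,portA), truck_at(t2,portA)}, require {truck_at(t3,portA)}
    → {in(p2,t2), pkg_at(p1,portA), truck_at(t2,portA), truck_at(t3,portA)}
  through step 1 (drive(t2,whs1,portA)): drop {truck_at(t2,portA)}, keep {in(p2,t2), pkg_at(p1,portA), truck_at(t3,portA)}, require {truck_at(t2,whs1)}
    → {in(p2,t2), pkg_at(p1,portA), truck_at(t2,whs1), truck_at(t3,portA)}

== RESULT ==
["in(p2,t2)", "pkg_at(p1,portA)", "truck_at(t2,whs1)", "truck_at(t3,portA)"]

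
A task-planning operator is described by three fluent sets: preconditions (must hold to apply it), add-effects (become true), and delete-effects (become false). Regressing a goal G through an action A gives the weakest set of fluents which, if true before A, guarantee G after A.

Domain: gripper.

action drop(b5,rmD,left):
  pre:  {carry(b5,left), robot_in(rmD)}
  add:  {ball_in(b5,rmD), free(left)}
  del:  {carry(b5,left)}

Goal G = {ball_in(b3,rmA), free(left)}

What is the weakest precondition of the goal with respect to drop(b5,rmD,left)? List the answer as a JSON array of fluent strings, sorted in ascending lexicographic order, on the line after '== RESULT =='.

Compute (G \ add) ∪ pre:
  G ∩ del = {}  (empty — regression defined)
  G \ add = {ball_in(b3,rmA), free(left)} \ {ball_in(b5,rmD), free(left)} = {ball_in(b3,rmA)}
  ∪ pre   = {ball_in(b3,rmA)} ∪ {carry(b5,left), robot_in(rmD)}
          = {ball_in(b3,rmA), carry(b5,left), robot_in(rmD)}

== RESULT ==
["ball_in(b3,rmA)", "carry(b5,left)", "robot_in(rmD)"]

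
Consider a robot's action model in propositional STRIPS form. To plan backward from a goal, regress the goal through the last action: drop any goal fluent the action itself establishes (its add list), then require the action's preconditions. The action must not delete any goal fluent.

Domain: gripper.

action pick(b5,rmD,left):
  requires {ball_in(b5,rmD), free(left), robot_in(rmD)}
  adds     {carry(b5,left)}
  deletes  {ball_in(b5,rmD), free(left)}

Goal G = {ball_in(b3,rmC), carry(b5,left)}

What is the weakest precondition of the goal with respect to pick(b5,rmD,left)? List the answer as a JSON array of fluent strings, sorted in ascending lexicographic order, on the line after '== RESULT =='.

Compute (G \ add) ∪ pre:
  G ∩ del = {}  (empty — regression defined)
  G \ add = {ball_in(b3,rmC), carry(b5,left)} \ {carry(b5,left)} = {ball_in(b3,rmC)}
  ∪ pre   = {ball_in(b3,rmC)} ∪ {ball_in(b5,rmD), free(left), robot_in(rmD)}
          = {ball_in(b3,rmC), ball_in(b5,rmD), free(left), robot_in(rmD)}

== RESULT ==
["ball_in(b3,rmC)", "ball_in(b5,rmD)", "free(left)", "robot_in(rmD)"]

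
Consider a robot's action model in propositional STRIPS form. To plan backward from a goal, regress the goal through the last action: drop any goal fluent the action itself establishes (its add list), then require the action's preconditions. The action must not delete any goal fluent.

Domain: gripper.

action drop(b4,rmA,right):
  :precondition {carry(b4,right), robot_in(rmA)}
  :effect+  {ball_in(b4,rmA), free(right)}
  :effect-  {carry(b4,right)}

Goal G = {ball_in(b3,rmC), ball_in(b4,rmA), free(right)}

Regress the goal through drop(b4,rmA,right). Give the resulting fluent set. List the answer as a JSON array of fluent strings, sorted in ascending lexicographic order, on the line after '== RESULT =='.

Compute (G \ add) ∪ pre:
  G ∩ del = {}  (empty — regression defined)
  G \ add = {ball_in(b3,rmC), ball_in(b4,rmA), free(right)} \ {ball_in(b4,rmA), free(right)} = {ball_in(b3,rmC)}
  ∪ pre   = {ball_in(b3,rmC)} ∪ {carry(b4,right), robot_in(rmA)}
          = {ball_in(b3,rmC), carry(b4,right), robot_in(rmA)}

== RESULT ==
["ball_in(b3,rmC)", "carry(b4,right)", "robot_in(rmA)"]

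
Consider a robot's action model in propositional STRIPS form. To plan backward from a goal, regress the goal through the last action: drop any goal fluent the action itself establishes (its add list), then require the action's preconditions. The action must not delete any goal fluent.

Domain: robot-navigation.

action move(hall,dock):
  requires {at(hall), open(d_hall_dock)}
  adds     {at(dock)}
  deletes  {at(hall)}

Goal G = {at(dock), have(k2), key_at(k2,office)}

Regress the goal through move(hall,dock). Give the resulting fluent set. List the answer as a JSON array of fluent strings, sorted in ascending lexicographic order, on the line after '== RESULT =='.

Regress:
  G ∩ del = {}  (empty — regression defined)
  G \ add = {at(dock), have(k2), key_at(k2,office)} \ {at(dock)} = {have(k2), key_at(k2,office)}
  ∪ pre   = {have(k2), key_at(k2,office)} ∪ {at(hall), open(d_hall_dock)}
          = {at(hall), have(k2), key_at(k2,office), open(d_hall_dock)}

== RESULT ==
["at(hall)", "have(k2)", "key_at(k2,office)", "open(d_hall_dock)"]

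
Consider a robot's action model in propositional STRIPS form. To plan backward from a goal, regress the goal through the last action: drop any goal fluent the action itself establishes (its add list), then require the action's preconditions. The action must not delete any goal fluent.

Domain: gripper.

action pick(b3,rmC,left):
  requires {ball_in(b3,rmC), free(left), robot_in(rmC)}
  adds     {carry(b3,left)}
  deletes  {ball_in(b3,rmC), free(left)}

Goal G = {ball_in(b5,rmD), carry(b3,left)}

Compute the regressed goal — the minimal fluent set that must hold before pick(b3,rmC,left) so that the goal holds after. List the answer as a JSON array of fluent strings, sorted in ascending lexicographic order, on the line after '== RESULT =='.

Compute (G \ add) ∪ pre:
  G ∩ del = {}  (empty — regression defined)
  G \ add = {ball_in(b5,rmD), carry(b3,left)} \ {carry(b3,left)} = {ball_in(b5,rmD)}
  ∪ pre   = {ball_in(b5,rmD)} ∪ {ball_in(b3,rmC), free(left), robot_in(rmC)}
          = {ball_in(b3,rmC), ball_in(b5,rmD), free(left), robot_in(rmC)}

== RESULT ==
["ball_in(b3,rmC)", "ball_in(b5,rmD)", "free(left)", "robot_in(rmC)"]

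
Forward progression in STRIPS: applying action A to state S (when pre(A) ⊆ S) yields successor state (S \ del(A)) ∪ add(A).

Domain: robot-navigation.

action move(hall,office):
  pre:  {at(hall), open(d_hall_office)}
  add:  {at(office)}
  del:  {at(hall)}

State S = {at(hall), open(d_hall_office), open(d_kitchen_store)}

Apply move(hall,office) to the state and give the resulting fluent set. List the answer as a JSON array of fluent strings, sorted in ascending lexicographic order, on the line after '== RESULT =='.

Compute (S \ del) ∪ add:
  pre ⊆ S: {at(hall), open(d_hall_office)} ⊆ S  — applicable
  S \ del = {open(d_hall_office), open(d_kitchen_store)}
  ∪ add   = {at(office), open(d_hall_office), open(d_kitchen_store)}

== RESULT ==
["at(office)", "open(d_hall_office)", "open(d_kitchen_store)"]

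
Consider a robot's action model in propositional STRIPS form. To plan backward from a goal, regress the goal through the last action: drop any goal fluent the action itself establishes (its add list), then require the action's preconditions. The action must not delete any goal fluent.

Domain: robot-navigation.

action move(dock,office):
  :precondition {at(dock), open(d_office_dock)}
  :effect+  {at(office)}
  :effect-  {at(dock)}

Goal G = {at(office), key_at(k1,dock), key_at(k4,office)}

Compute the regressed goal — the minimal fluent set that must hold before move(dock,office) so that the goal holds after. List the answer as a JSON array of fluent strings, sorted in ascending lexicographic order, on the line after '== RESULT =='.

Regress:
  G ∩ del = {}  (empty — regression defined)
  G \ add = {at(office), key_at(k1,dock), key_at(k4,office)} \ {at(office)} = {key_at(k1,dock), key_at(k4,office)}
  ∪ pre   = {key_at(k1,dock), key_at(k4,office)} ∪ {at(dock), open(d_office_dock)}
          = {at(dock), key_at(k1,dock), key_at(k4,office), open(d_office_dock)}

== RESULT ==
["at(dock)", "key_at(k1,dock)", "key_at(k4,office)", "open(d_office_dock)"]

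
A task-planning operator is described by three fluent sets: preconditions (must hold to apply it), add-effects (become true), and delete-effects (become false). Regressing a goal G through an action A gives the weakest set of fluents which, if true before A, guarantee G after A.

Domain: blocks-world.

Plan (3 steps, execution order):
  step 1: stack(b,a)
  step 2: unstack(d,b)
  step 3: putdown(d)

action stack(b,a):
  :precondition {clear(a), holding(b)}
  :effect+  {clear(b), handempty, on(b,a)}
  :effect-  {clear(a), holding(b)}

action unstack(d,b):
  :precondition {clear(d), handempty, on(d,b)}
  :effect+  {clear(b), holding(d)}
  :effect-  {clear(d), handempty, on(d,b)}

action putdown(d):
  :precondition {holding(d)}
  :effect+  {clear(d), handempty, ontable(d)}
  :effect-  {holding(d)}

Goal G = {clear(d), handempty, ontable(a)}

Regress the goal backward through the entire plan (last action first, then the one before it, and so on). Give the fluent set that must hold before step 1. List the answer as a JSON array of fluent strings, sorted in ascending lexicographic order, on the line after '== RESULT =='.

Regress step by step:
  through step 3 (putdown(d)): drop {clear(d), handempty}, keep {ontable(a)}, require {holding(d)}
    → {holding(d), ontable(a)}
  through step 2 (unstack(d,b)): drop {holding(d)}, keep {ontable(a)}, require {clear(d), handempty, on(d,b)}
    → {clear(d), handempty, on(d,b), ontable(a)}
  through step 1 (stack(b,a)): drop {handempty}, keep {clear(d), on(d,b), ontable(a)}, require {clear(a), holding(b)}
    → {clear(a), clear(d), holding(b), on(d,b), ontable(a)}

== RESULT ==
["clear(a)", "clear(d)", "holding(b)", "on(d,b)", "ontable(a)"]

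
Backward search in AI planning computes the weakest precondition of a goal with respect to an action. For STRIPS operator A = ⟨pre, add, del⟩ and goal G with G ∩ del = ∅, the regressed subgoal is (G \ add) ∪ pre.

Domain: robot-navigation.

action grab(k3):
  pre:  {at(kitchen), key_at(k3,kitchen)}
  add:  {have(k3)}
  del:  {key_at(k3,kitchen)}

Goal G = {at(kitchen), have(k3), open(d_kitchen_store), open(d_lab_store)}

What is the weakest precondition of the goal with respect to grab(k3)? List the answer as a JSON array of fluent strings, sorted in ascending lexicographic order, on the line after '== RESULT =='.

Compute (G \ add) ∪ pre:
  G ∩ del = {}  (empty — regression defined)
  G \ add = {at(kitchen), have(k3), open(d_kitchen_store), open(d_lab_store)} \ {have(k3)} = {at(kitchen), open(d_kitchen_store), open(d_lab_store)}
  ∪ pre   = {at(kitchen), open(d_kitchen_store), open(d_lab_store)} ∪ {at(kitchen), key_at(k3,kitchen)}
          = {at(kitchen), key_at(k3,kitchen), open(d_kitchen_store), open(d_lab_store)}

== RESULT ==
["at(kitchen)", "key_at(k3,kitchen)", "open(d_kitchen_store)", "open(d_lab_store)"]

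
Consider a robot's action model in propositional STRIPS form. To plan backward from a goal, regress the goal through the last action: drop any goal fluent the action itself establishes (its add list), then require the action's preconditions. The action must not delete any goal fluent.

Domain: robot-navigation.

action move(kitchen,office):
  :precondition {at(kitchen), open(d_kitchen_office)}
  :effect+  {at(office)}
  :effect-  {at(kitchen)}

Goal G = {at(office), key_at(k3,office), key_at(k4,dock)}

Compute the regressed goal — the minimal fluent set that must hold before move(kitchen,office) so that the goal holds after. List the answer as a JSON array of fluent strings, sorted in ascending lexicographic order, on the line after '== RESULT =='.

Compute (G \ add) ∪ pre:
  G ∩ del = {}  (empty — regression defined)
  G \ add = {at(office), key_at(k3,office), key_at(k4,dock)} \ {at(office)} = {key_at(k3,office), key_at(k4,dock)}
  ∪ pre   = {key_at(k3,office), key_at(k4,dock)} ∪ {at(kitchen), open(d_kitchen_office)}
          = {at(kitchen), key_at(k3,office), key_at(k4,dock), open(d_kitchen_office)}

== RESULT ==
["at(kitchen)", "key_at(k3,office)", "key_at(k4,dock)", "open(d_kitchen_office)"]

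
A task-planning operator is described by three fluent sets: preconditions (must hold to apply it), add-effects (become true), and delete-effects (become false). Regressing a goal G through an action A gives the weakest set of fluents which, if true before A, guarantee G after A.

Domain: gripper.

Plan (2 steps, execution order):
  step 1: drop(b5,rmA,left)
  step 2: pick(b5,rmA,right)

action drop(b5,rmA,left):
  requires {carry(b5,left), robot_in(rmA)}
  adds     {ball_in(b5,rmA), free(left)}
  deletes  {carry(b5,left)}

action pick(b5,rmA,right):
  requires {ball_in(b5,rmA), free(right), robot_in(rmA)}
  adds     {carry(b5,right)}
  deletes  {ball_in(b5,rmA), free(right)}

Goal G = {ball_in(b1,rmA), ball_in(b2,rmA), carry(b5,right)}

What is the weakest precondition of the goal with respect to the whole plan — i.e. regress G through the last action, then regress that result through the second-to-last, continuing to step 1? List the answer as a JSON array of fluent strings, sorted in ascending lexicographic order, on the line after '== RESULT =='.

Regress step by step:
  through step 2 (pick(b5,rmA,right)): drop {carry(b5,right)}, keep {ball_in(b1,rmA), ball_in(b2,rmA)}, require {ball_in(b5,rmA), free(right), robot_in(rmA)}
    → {ball_in(b1,rmA), ball_in(b2,rmA), ball_in(b5,rmA), free(right), robot_in(rmA)}
  through step 1 (drop(b5,rmA,left)): drop {ball_in(b5,rmA)}, keep {ball_in(b1,rmA), ball_in(b2,rmA), free(right), robot_in(rmA)}, require {carry(b5,left), robot_in(rmA)}
    → {ball_in(b1,rmA), ball_in(b2,rmA), carry(b5,left), free(right), robot_in(rmA)}

== RESULT ==
["ball_in(b1,rmA)", "ball_in(b2,rmA)", "carry(b5,left)", "free(right)", "robot_in(rmA)"]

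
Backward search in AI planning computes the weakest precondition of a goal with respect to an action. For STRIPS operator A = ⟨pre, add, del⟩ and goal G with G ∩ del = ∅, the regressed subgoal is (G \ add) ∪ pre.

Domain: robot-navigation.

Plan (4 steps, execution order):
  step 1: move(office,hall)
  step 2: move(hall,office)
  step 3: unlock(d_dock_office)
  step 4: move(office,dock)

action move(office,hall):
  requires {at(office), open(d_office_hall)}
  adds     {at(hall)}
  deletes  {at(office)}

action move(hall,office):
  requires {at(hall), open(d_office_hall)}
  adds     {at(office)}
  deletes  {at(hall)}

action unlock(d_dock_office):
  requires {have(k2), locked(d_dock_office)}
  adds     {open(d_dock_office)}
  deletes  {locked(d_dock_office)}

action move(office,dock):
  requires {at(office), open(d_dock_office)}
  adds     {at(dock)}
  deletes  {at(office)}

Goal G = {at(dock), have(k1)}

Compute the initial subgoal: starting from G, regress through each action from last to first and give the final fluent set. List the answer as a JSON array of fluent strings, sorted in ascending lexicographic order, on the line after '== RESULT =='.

Work backward from the goal:
  through step 4 (move(office,dock)): drop {at(dock)}, keep {have(k1)}, require {at(office), open(d_dock_office)}
    → {at(office), have(k1), open(d_dock_office)}
  through step 3 (unlock(d_dock_office)): drop {open(d_dock_office)}, keep {at(office), have(k1)}, require {have(k2), locked(d_dock_office)}
    → {at(office), have(k1), have(k2), locked(d_dock_office)}
  through step 2 (move(hall,office)): drop {at(office)}, keep {have(k1), have(k2), locked(d_dock_office)}, require {at(hall), open(d_office_hall)}
    → {at(hall), have(k1), have(k2), locked(d_dock_office), open(d_office_hall)}
  through step 1 (move(office,hall)): drop {at(hall)}, keep {have(k1), have(k2), locked(d_dock_office), open(d_office_hall)}, require {at(office), open(d_office_hall)}
    → {at(office), have(k1), have(k2), locked(d_dock_office), open(d_office_hall)}

== RESULT ==
["at(office)", "have(k1)", "have(k2)", "locked(d_dock_office)", "open(d_office_hall)"]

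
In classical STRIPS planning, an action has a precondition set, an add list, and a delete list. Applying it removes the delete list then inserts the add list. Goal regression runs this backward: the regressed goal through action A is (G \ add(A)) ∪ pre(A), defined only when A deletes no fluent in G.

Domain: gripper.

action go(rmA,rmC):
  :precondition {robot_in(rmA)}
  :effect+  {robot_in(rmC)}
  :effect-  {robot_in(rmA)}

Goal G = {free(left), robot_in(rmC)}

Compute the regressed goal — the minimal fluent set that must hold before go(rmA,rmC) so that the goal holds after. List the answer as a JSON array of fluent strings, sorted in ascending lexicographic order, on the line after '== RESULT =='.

Regress:
  G ∩ del = {}  (empty — regression defined)
  G \ add = {free(left), robot_in(rmC)} \ {robot_in(rmC)} = {free(left)}
  ∪ pre   = {free(left)} ∪ {robot_in(rmA)}
          = {free(left), robot_in(rmA)}

== RESULT ==
["free(left)", "robot_in(rmA)"]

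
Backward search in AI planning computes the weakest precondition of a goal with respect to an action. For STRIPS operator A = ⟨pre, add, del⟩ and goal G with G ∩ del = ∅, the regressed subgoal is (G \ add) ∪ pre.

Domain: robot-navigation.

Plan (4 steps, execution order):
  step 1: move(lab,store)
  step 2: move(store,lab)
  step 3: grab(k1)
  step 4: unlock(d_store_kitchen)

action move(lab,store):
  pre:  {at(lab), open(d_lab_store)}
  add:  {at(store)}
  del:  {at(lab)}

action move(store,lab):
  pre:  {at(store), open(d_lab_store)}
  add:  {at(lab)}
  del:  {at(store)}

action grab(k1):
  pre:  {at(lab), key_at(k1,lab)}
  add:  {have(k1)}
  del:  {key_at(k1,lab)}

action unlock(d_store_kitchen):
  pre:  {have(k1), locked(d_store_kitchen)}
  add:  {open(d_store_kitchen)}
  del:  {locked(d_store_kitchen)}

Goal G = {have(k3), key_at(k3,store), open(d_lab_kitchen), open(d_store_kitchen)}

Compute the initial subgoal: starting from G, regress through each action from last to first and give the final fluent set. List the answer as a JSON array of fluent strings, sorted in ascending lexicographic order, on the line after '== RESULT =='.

Regress step by step:
  through step 4 (unlock(d_store_kitchen)): drop {open(d_store_kitchen)}, keep {have(k3), key_at(k3,store), open(d_lab_kitchen)}, require {have(k1), locked(d_store_kitchen)}
    → {have(k1), have(k3), key_at(k3,store), locked(d_store_kitchen), open(d_lab_kitchen)}
  through step 3 (grab(k1)): drop {have(k1)}, keep {have(k3), key_at(k3,store), locked(d_store_kitchen), open(d_lab_kitchen)}, require {at(lab), key_at(k1,lab)}
    → {at(lab), have(k3), key_at(k1,lab), key_at(k3,store), locked(d_store_kitchen), open(d_lab_kitchen)}
  through step 2 (move(store,lab)): drop {at(lab)}, keep {have(k3), key_at(k1,lab), key_at(k3,store), locked(d_store_kitchen), open(d_lab_kitchen)}, require {at(store), open(d_lab_store)}
    → {at(store), have(k3), key_at(k1,lab), key_at(k3,store), locked(d_store_kitchen), open(d_lab_kitchen), open(d_lab_store)}
  through step 1 (move(lab,store)): drop {at(store)}, keep {have(k3), key_at(k1,lab), key_at(k3,store), locked(d_store_kitchen), open(d_lab_kitchen), open(d_lab_store)}, require {at(lab), open(d_lab_store)}
    → {at(lab), have(k3), key_at(k1,lab), key_at(k3,store), locked(d_store_kitchen), open(d_lab_kitchen), open(d_lab_store)}

== RESULT ==
["at(lab)", "have(k3)", "key_at(k1,lab)", "key_at(k3,store)", "locked(d_store_kitchen)", "open(d_lab_kitchen)", "open(d_lab_store)"]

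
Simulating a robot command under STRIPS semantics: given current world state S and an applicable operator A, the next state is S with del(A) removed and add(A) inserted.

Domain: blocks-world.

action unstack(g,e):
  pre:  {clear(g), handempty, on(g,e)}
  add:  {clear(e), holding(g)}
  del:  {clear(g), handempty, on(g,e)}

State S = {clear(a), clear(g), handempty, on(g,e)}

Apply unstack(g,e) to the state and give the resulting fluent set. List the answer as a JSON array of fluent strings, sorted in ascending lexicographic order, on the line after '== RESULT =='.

Compute (S \ del) ∪ add:
  pre ⊆ S: {clear(g), handempty, on(g,e)} ⊆ S  — applicable
  S \ del = {clear(a)}
  ∪ add   = {clear(a), clear(e), holding(g)}

== RESULT ==
["clear(a)", "clear(e)", "holding(g)"]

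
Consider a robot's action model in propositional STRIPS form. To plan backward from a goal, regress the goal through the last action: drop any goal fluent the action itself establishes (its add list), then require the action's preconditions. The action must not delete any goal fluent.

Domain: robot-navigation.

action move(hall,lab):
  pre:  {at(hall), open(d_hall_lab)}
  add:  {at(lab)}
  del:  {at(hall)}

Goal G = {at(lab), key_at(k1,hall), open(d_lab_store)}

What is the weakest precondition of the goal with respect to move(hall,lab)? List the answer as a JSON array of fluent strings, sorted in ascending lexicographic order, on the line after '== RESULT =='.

Compute (G \ add) ∪ pre:
  G ∩ del = {}  (empty — regression defined)
  G \ add = {at(lab), key_at(k1,hall), open(d_lab_store)} \ {at(lab)} = {key_at(k1,hall), open(d_lab_store)}
  ∪ pre   = {key_at(k1,hall), open(d_lab_store)} ∪ {at(hall), open(d_hall_lab)}
          = {at(hall), key_at(k1,hall), open(d_hall_lab), open(d_lab_store)}

== RESULT ==
["at(hall)", "key_at(k1,hall)", "open(d_hall_lab)", "open(d_lab_store)"]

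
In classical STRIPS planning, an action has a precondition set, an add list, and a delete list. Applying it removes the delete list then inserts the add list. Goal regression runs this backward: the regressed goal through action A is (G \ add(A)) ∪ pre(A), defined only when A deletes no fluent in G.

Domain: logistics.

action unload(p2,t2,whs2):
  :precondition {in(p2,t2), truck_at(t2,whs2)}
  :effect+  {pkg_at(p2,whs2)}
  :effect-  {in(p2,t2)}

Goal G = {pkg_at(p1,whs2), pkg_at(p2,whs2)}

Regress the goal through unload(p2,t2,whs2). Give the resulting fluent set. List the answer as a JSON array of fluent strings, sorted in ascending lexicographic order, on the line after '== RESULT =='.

Regress:
  G ∩ del = {}  (empty — regression defined)
  G \ add = {pkg_at(p1,whs2), pkg_at(p2,whs2)} \ {pkg_at(p2,whs2)} = {pkg_at(p1,whs2)}
  ∪ pre   = {pkg_at(p1,whs2)} ∪ {in(p2,t2), truck_at(t2,whs2)}
          = {in(p2,t2), pkg_at(p1,whs2), truck_at(t2,whs2)}

== RESULT ==
["in(p2,t2)", "pkg_at(p1,whs2)", "truck_at(t2,whs2)"]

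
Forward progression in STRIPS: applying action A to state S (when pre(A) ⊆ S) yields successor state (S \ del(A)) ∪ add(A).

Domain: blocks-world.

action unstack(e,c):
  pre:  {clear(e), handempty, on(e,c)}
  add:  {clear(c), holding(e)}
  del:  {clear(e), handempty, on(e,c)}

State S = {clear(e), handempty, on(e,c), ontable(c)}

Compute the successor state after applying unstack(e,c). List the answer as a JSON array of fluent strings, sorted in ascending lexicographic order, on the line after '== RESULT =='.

Progress:
  pre ⊆ S: {clear(e), handempty, on(e,c)} ⊆ S  — applicable
  S \ del = {ontable(c)}
  ∪ add   = {clear(c), holding(e), ontable(c)}

== RESULT ==
["clear(c)", "holding(e)", "ontable(c)"]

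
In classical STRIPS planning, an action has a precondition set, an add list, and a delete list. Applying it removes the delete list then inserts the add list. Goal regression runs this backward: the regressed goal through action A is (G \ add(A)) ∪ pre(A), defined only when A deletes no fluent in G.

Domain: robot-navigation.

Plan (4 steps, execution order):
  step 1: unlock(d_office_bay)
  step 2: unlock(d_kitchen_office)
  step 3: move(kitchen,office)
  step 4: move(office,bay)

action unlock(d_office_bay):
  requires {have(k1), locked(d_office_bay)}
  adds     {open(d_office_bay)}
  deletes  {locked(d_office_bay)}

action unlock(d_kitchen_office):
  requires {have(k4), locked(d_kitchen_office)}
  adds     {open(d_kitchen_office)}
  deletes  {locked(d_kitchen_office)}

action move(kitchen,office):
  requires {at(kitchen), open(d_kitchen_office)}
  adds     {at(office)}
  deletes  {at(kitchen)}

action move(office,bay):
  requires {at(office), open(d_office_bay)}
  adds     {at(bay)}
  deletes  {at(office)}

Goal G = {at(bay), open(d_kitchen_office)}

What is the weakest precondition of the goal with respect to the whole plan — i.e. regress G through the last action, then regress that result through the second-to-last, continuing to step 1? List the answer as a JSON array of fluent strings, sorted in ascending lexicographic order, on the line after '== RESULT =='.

Work backward from the goal:
  through step 4 (move(office,bay)): drop {at(bay)}, keep {open(d_kitchen_office)}, require {at(office), open(d_office_bay)}
    → {at(office), open(d_kitchen_office), open(d_office_bay)}
  through step 3 (move(kitchen,office)): drop {at(office)}, keep {open(d_kitchen_office), open(d_office_bay)}, require {at(kitchen), open(d_kitchen_office)}
    → {at(kitchen), open(d_kitchen_office), open(d_office_bay)}
  through step 2 (unlock(d_kitchen_office)): drop {open(d_kitchen_office)}, keep {at(kitchen), open(d_office_bay)}, require {have(k4), locked(d_kitchen_office)}
    → {at(kitchen), have(k4), locked(d_kitchen_office), open(d_office_bay)}
  through step 1 (unlock(d_office_bay)): drop {open(d_office_bay)}, keep {at(kitchen), have(k4), locked(d_kitchen_office)}, require {have(k1), locked(d_office_bay)}
    → {at(kitchen), have(k1), have(k4), locked(d_kitchen_office), locked(d_office_bay)}

== RESULT ==
["at(kitchen)", "have(k1)", "have(k4)", "locked(d_kitchen_office)", "locked(d_office_bay)"]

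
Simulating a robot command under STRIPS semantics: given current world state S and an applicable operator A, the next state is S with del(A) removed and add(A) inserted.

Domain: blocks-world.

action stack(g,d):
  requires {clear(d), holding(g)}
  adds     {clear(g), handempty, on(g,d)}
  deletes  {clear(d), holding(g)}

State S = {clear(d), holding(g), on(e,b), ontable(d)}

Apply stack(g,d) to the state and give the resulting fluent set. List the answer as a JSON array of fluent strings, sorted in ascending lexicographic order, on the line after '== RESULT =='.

Compute (S \ del) ∪ add:
  pre ⊆ S: {clear(d), holding(g)} ⊆ S  — applicable
  S \ del = {on(e,b), ontable(d)}
  ∪ add   = {clear(g), handempty, on(e,b), on(g,d), ontable(d)}

== RESULT ==
["clear(g)", "handempty", "on(e,b)", "on(g,d)", "ontable(d)"]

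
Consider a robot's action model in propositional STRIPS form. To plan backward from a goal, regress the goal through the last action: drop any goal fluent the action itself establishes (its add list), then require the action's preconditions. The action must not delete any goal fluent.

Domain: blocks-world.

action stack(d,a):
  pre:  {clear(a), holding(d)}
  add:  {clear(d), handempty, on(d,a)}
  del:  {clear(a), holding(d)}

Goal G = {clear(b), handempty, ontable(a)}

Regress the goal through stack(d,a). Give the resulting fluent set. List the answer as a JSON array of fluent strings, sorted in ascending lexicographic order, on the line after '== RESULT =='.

Compute (G \ add) ∪ pre:
  G ∩ del = {}  (empty — regression defined)
  G \ add = {clear(b), handempty, ontable(a)} \ {clear(d), handempty, on(d,a)} = {clear(b), ontable(a)}
  ∪ pre   = {clear(b), ontable(a)} ∪ {clear(a), holding(d)}
          = {clear(a), clear(b), holding(d), ontable(a)}

== RESULT ==
["clear(a)", "clear(b)", "holding(d)", "ontable(a)"]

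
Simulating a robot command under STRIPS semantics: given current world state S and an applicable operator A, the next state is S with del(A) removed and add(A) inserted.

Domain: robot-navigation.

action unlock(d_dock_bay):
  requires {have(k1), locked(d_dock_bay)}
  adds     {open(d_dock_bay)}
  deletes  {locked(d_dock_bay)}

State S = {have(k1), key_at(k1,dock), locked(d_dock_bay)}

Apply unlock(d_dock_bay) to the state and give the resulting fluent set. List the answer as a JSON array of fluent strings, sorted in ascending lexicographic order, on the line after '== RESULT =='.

Progress:
  pre ⊆ S: {have(k1), locked(d_dock_bay)} ⊆ S  — applicable
  S \ del = {have(k1), key_at(k1,dock)}
  ∪ add   = {have(k1), key_at(k1,dock), open(d_dock_bay)}

== RESULT ==
["have(k1)", "key_at(k1,dock)", "open(d_dock_bay)"]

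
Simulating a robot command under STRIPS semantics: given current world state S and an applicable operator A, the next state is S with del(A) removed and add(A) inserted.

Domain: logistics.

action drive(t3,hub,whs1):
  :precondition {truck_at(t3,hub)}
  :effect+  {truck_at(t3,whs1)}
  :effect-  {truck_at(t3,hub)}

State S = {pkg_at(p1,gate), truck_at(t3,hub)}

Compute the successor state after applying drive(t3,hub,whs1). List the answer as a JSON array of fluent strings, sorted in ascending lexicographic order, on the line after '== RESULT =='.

Progress:
  pre ⊆ S: {truck_at(t3,hub)} ⊆ S  — applicable
  S \ del = {pkg_at(p1,gate)}
  ∪ add   = {pkg_at(p1,gate), truck_at(t3,whs1)}

== RESULT ==
["pkg_at(p1,gate)", "truck_at(t3,whs1)"]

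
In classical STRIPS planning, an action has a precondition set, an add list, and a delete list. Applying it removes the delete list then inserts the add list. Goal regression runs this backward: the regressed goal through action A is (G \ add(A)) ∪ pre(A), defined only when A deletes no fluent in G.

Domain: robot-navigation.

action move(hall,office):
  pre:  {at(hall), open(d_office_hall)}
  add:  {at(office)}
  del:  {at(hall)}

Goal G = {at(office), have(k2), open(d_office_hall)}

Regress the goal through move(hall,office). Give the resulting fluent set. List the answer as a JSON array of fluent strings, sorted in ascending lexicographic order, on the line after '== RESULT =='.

Compute (G \ add) ∪ pre:
  G ∩ del = {}  (empty — regression defined)
  G \ add = {at(office), have(k2), open(d_office_hall)} \ {at(office)} = {have(k2), open(d_office_hall)}
  ∪ pre   = {have(k2), open(d_office_hall)} ∪ {at(hall), open(d_office_hall)}
          = {at(hall), have(k2), open(d_office_hall)}

== RESULT ==
["at(hall)", "have(k2)", "open(d_office_hall)"]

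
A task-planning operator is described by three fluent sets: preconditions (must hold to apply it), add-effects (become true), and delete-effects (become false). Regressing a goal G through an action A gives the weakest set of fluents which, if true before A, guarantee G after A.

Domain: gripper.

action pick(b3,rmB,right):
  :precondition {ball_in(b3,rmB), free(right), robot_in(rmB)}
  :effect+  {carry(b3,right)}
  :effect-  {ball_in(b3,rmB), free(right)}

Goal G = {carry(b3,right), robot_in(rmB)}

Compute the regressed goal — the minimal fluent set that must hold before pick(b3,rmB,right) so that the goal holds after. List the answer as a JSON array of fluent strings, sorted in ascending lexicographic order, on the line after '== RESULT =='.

Compute (G \ add) ∪ pre:
  G ∩ del = {}  (empty — regression defined)
  G \ add = {carry(b3,right), robot_in(rmB)} \ {carry(b3,right)} = {robot_in(rmB)}
  ∪ pre   = {robot_in(rmB)} ∪ {ball_in(b3,rmB), free(right), robot_in(rmB)}
          = {ball_in(b3,rmB), free(right), robot_in(rmB)}

== RESULT ==
["ball_in(b3,rmB)", "free(right)", "robot_in(rmB)"]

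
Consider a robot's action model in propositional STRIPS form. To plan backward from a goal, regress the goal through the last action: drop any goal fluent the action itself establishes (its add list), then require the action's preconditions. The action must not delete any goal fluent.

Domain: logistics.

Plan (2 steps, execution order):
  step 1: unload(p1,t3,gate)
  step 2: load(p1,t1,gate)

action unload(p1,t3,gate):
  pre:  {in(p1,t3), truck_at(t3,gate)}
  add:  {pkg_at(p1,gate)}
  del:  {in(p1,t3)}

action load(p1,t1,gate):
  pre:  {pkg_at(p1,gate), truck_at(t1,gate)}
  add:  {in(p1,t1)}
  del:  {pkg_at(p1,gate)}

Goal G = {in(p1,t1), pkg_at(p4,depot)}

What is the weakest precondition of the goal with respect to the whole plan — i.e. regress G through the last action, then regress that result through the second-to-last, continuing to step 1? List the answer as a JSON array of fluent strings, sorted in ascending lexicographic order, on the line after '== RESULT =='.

Regress step by step:
  through step 2 (load(p1,t1,gate)): drop {in(p1,t1)}, keep {pkg_at(p4,depot)}, require {pkg_at(p1,gate), truck_at(t1,gate)}
    → {pkg_at(p1,gate), pkg_at(p4,depot), truck_at(t1,gate)}
  through step 1 (unload(p1,t3,gate)): drop {pkg_at(p1,gate)}, keep {pkg_at(p4,depot), truck_at(t1,gate)}, require {in(p1,t3), truck_at(t3,gate)}
    → {in(p1,t3), pkg_at(p4,depot), truck_at(t1,gate), truck_at(t3,gate)}

== RESULT ==
["in(p1,t3)", "pkg_at(p4,depot)", "truck_at(t1,gate)", "truck_at(t3,gate)"]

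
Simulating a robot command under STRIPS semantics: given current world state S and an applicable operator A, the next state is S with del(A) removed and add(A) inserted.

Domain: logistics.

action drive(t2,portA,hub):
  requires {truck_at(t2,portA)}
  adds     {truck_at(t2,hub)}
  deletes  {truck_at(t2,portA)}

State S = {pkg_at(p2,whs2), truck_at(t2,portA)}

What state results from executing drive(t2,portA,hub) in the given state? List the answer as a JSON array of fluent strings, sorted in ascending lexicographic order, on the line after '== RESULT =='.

Compute (S \ del) ∪ add:
  pre ⊆ S: {truck_at(t2,portA)} ⊆ S  — applicable
  S \ del = {pkg_at(p2,whs2)}
  ∪ add   = {pkg_at(p2,whs2), truck_at(t2,hub)}

== RESULT ==
["pkg_at(p2,whs2)", "truck_at(t2,hub)"]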